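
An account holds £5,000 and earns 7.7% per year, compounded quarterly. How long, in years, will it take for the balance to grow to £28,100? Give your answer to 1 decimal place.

22.6 years

We need (1 + 0.01925)^(4t) = 5.62, so 4t = ln 5.62 / ln 1.01925 ≈ 90.5400.
t ≈ 90.5400/4 = 22.6350 years.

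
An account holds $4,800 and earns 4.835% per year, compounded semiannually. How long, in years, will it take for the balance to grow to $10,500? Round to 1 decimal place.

16.4 years

(1 + 0.024175)^(2t) = 10,500/4,800 = 2.1875.
2t·ln(1 + 0.024175) = ln(2.1875); 2t = 0.78276/0.0238874 ≈ 32.7687.
t ≈ 16.3843 years.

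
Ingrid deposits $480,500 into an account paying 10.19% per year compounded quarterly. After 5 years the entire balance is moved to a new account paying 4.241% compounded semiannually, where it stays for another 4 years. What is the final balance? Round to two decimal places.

$939,936.24

After 5 years at 10.19%: 480,500 × 1.65387066395 ≈ 794,684.8540.
Then 4 years at 4.241%: 794,684.8540 × 1.18277860523 ≈ 939,936.2432.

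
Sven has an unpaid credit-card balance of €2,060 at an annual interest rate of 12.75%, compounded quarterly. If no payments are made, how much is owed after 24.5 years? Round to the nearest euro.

Periodic rate = 12.75%/4 = 0.031875; periods = 4·24.5 = 98.
A = 2,060·(1 + 0.031875)^98 ≈ 2,060·21.64984939 ≈ 44,598.6897.

€44,599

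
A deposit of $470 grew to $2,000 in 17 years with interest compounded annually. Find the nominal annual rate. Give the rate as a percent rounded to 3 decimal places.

8.892%

The 17-period growth factor is 2,000/470 = 4.25532.
r = 4.25532^(1/17) − 1 ≈ 0.0889201, i.e. 8.89201%.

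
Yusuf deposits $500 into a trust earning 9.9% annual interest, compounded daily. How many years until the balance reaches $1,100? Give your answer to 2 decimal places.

7.97 years

(1 + 0.000271233)^(365t) = 1,100/500 = 2.2.
365t·ln(1 + 0.000271233) = ln(2.2); 365t = 0.78846/0.000271196 ≈ 2907.3330.
t ≈ 7.9653 years.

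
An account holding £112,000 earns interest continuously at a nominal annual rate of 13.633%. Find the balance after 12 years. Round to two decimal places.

A = P·e^(rt) = 112,000·e^(0.13633·12) = 112,000·e^1.63596.
e^1.63596 ≈ 5.13438464112, so A ≈ 575,051.0798.

£575,051.08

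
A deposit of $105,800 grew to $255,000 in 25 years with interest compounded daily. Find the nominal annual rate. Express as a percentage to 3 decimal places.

The 9125-period growth factor is 255,000/105,800 = 2.41021.
r/365 = 2.41021^(1/9125) − 1 ≈ 0.0000964116, so r ≈ 365·0.0000964116 = 3.51902%.

3.519%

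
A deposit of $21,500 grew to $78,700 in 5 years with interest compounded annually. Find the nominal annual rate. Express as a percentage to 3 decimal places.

The 5-period growth factor is 78,700/21,500 = 3.66047.
r = 3.66047^(1/5) − 1 ≈ 0.296305, i.e. 29.63052%.

29.631%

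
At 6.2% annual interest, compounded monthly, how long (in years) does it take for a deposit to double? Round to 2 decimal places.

11.21 years

(1 + 0.00516667)^(12t) = 2.
12t = ln 2 / ln(1 + 0.00516667) ≈ 0.69315/0.00515337 ≈ 134.5038.
t ≈ 11.2086.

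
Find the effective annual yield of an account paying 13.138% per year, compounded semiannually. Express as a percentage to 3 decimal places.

13.570%

One year is 2 periods at 0.06569 each: (1 + 0.06569)^2 ≈ 1.135695.
EAR = 1.135695 − 1 ≈ 13.56952%.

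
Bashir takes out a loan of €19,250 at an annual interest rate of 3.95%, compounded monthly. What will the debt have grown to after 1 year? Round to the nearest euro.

€20,024

Periodic rate = 3.95%/12 = 0.00329167; periods = 12·1 = 12.
A = 19,250·(1 + 0.0395/12)^12 ≈ 19,250·1.0402230194 ≈ 20,024.2931.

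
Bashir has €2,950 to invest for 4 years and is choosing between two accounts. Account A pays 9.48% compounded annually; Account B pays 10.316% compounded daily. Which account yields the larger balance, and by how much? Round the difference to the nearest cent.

A: (1 + 0.0948)^4 ≈ 1.436610892, so 2,950 × 1.436610892 ≈ 4,238.0021.
B: (1 + 0.10316/365)^1460 ≈ 1.510712961, so 2,950 × 1.510712961 ≈ 4,456.6032.
Difference ≈ 218.6011 in favor of B.

Account B, by €218.60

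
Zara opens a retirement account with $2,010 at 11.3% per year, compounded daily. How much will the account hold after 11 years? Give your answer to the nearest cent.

Growth factor = (1 + 0.113/365)^4015 ≈ 3.465329182.
A ≈ 2,010 × 3.465329182 ≈ 6,965.3117.

$6,965.31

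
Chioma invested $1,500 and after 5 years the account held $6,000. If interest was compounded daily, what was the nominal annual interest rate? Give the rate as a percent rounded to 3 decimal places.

The 1825-period growth factor is 6,000/1,500 = 4.
r/365 = 4^(1/1825) − 1 ≈ 0.000759902, so r ≈ 365·0.000759902 = 27.73642%.

27.736%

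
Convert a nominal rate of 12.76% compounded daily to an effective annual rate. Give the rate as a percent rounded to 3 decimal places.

EAR = (1 + 12.76%/365)^365 − 1 = (1 + 0.000349589)^365 − 1.
(1 + 0.000349589)^365 ≈ 1.136073, so EAR ≈ 13.60731%.

13.607%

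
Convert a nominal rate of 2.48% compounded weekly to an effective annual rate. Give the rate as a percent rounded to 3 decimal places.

2.510%

One year is 52 periods at 0.000476923 each: (1 + 0.000476923)^52 ≈ 1.025104.
EAR = 1.025104 − 1 ≈ 2.51040%.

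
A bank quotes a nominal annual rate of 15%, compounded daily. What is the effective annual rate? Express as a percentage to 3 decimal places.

EAR = (1 + 15%/365)^365 − 1 = (1 + 0.000410959)^365 − 1.
(1 + 0.000410959)^365 ≈ 1.161798, so EAR ≈ 16.17984%.

16.180%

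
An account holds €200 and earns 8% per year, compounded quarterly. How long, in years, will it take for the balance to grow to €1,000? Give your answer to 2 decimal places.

20.32 years

(1 + 0.02)^(4t) = 1,000/200 = 5.
4t·ln(1 + 0.02) = ln(5); 4t = 1.6094/0.0198026 ≈ 81.2740.
t ≈ 20.3185 years.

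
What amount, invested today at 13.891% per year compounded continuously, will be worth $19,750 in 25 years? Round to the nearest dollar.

$613

P = A·e^(−rt) = 19,750·e^(−3.47275).
e^(−3.47275) ≈ 0.03103157638, so P ≈ 612.8736.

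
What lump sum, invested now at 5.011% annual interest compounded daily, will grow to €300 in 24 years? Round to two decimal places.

Periodic rate = 5.011%/365 = 0.000137288; 8760 periods.
P = 300/(1 + 0.05011/365)^8760 ≈ 300/3.32861884 ≈ 90.1275.

€90.13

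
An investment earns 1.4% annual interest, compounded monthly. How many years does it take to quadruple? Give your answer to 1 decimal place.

(1 + 0.00116667)^(12t) = 4.
12t = ln 4 / ln(1 + 0.00116667) ≈ 1.3863/0.00116599 ≈ 1188.9453.
t ≈ 99.0788.

99.1 years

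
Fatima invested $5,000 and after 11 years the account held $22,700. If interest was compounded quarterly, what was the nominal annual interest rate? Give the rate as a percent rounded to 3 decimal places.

(1 + r/4)^44 = 22,700/5,000 = 4.54.
1 + r/4 = 4.54^(1/44) ≈ 1.034983, so r/4 ≈ 0.0349827.
r ≈ 4·0.0349827 = 13.99308%.

13.993%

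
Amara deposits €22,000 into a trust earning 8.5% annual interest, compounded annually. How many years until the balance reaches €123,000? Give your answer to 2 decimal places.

(1 + 0.085)^t = 123,000/22,000 = 5.5909.
t·ln(1 + 0.085) = ln(5.5909); t = 1.7211/0.08158 ≈ 21.0976.

21.10 years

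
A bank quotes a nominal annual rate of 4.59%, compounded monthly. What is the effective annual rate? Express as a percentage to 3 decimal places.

4.688%

One year is 12 periods at 0.003825 each: (1 + 0.003825)^12 ≈ 1.046878.
EAR = 1.046878 − 1 ≈ 4.68780%.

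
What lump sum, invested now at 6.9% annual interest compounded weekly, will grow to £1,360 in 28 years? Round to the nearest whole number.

Periodic rate = 6.9%/52 = 0.00132692; 1456 periods.
P = 1,360/(1 + 0.069/52)^1456 ≈ 1,360/6.894467822 ≈ 197.2596.

£197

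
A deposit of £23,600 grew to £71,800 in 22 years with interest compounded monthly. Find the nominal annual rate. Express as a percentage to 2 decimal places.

5.07%

The 264-period growth factor is 71,800/23,600 = 3.04237.
r/12 = 3.04237^(1/264) − 1 ≈ 0.00422343, so r ≈ 12·0.00422343 = 5.06812%.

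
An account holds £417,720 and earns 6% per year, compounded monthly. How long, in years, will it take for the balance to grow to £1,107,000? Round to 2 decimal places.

We need (1 + 0.005)^(12t) = 2.6501, so 12t = ln 2.6501 / ln 1.005 ≈ 195.4064.
t ≈ 195.4064/12 = 16.2839 years.

16.28 years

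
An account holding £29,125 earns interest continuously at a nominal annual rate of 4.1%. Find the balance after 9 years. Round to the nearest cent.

£42,123.13

A = P·e^(rt) = 29,125·e^(0.041·9) = 29,125·e^0.369.
e^0.369 ≈ 1.4462876037, so A ≈ 42,123.1265.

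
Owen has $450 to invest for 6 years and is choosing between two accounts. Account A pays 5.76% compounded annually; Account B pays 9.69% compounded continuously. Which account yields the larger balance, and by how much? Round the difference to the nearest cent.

Account B, by $175.13

Account A growth factor: (1 + 0.0576)^6 ≈ 1.39935741; balance ≈ 629.7108.
Account B growth factor: e^(0.0969·6) = e^0.5814 ≈ 1.78854064; balance ≈ 804.8433.
Account B is larger by 175.1325.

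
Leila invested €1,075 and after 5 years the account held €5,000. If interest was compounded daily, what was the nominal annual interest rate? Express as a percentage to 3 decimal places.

30.755%

The 1825-period growth factor is 5,000/1,075 = 4.65116.
r/365 = 4.65116^(1/1825) − 1 ≈ 0.000842611, so r ≈ 365·0.000842611 = 30.75530%.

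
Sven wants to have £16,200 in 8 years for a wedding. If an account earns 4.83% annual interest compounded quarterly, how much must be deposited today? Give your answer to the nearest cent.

Growth factor = (1 + 0.012075)^32 ≈ 1.4682712984.
P = 16,200/1.4682712984 ≈ 11,033.3833.

£11,033.38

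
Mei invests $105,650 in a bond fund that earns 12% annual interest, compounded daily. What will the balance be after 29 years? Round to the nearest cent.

Growth factor = (1 + 0.12/365)^10585 ≈ 32.44116271291.
A ≈ 105,650 × 32.44116271291 ≈ 3,427,408.8406.

$3,427,408.84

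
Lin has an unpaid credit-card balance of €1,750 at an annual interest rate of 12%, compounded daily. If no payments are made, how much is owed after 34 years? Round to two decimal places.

Periodic rate = 12%/365 = 0.000328767; periods = 365·34 = 12410.
A = 1,750·(1 + 0.12/365)^12410 ≈ 1,750·59.1058238602 ≈ 103,435.1918.

€103,435.19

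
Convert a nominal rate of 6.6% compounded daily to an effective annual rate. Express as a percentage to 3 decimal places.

6.822%

One year is 365 periods at 0.000180822 each: (1 + 0.000180822)^365 ≈ 1.06822.
EAR = 1.06822 − 1 ≈ 6.82203%.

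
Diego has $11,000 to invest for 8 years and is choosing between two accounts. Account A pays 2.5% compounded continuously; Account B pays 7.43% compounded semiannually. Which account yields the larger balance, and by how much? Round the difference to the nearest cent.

A: e^(0.025·8) = e^0.2 ≈ 1.2214027582, so 11,000 × 1.2214027582 ≈ 13,435.4303.
B: (1 + 0.03715)^16 ≈ 1.7925246927, so 11,000 × 1.7925246927 ≈ 19,717.7716.
Difference ≈ 6,282.3413 in favor of B.

Account B, by $6,282.34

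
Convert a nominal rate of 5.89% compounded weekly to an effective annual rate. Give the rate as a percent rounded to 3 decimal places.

One year is 52 periods at 0.00113269 each: (1 + 0.00113269)^52 ≈ 1.060634.
EAR = 1.060634 − 1 ≈ 6.06338%.

6.063%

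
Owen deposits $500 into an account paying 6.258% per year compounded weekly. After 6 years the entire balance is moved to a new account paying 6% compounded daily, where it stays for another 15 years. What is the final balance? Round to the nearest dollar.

$1,790

After 6 years at 6.258%: 500 × 1.455361383 ≈ 727.6807.
Then 15 years at 6%: 727.6807 × 2.459421195 ≈ 1,789.6733.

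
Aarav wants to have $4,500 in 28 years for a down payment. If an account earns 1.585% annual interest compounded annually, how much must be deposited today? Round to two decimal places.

$2,897.24

Growth factor = (1 + 0.01585)^28 ≈ 1.553203563.
P = 4,500/1.553203563 ≈ 2,897.2378.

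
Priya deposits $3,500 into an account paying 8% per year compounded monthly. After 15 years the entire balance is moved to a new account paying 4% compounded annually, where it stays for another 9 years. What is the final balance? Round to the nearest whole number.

After 15 years at 8%: 3,500 × 3.3069214774 ≈ 11,574.2252.
Then 9 years at 4%: 11,574.2252 × 1.4233118124 ≈ 16,473.7314.

$16,474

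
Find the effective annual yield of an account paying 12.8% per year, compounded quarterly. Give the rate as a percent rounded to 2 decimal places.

One year is 4 periods at 0.032 each: (1 + 0.032)^4 ≈ 1.134276.
EAR = 1.134276 − 1 ≈ 13.42761%.

13.43%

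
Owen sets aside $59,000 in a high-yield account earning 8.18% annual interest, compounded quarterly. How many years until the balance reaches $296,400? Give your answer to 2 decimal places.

(1 + 0.02045)^(4t) = 296,400/59,000 = 5.0237.
4t·ln(1 + 0.02045) = ln(5.0237); 4t = 1.6142/0.0202437 ≈ 79.7370.
t ≈ 19.9343 years.

19.93 years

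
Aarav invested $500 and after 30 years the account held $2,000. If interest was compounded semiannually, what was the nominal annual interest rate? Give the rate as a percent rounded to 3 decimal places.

4.675%

(1 + r/2)^60 = 2,000/500 = 4.
1 + r/2 = 4^(1/60) ≈ 1.023374, so r/2 ≈ 0.0233739.
r ≈ 2·0.0233739 = 4.67478%.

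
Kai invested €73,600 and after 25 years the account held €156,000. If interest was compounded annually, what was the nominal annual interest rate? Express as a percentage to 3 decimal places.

3.050%

The 25-period growth factor is 156,000/73,600 = 2.11957.
r = 2.11957^(1/25) − 1 ≈ 0.0305044, i.e. 3.05044%.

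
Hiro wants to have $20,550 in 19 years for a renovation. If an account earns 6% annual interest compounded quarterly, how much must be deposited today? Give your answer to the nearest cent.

$6,628.15

Growth factor = (1 + 0.015)^76 ≈ 3.1004105851.
P = 20,550/3.1004105851 ≈ 6,628.1544.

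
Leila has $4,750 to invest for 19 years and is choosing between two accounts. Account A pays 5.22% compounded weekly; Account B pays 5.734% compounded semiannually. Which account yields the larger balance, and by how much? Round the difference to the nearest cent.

A: (1 + 0.0522/52)^988 ≈ 2.694742158, so 4,750 × 2.694742158 ≈ 12,800.0253.
B: (1 + 0.02867)^38 ≈ 2.9274590165, so 4,750 × 2.9274590165 ≈ 13,905.4303.
Difference ≈ 1,105.4051 in favor of B.

Account B, by $1,105.41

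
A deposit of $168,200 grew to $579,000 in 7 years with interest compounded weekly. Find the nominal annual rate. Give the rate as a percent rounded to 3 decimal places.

17.689%

(1 + r/52)^364 = 579,000/168,200 = 3.44233.
1 + r/52 = 3.44233^(1/364) ≈ 1.003402, so r/52 ≈ 0.00340179.
r ≈ 52·0.00340179 = 17.68929%.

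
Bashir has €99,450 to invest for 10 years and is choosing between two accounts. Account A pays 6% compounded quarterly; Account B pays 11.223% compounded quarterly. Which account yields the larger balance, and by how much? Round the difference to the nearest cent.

Account B, by €120,411.93

A: (1 + 0.015)^40 ≈ 1.81401840867, so 99,450 × 1.81401840867 ≈ 180,404.1307.
B: (1 + 0.0280575)^40 ≈ 3.0247969729, so 99,450 × 3.0247969729 ≈ 300,816.0590.
Difference ≈ 120,411.9282 in favor of B.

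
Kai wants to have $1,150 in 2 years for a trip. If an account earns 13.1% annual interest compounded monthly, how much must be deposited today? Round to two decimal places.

Periodic rate = 13.1%/12 = 0.0109167; 24 periods.
P = 1,150/(1 + 0.131/12)^24 ≈ 1,150/1.297682836 ≈ 886.1950.

$886.19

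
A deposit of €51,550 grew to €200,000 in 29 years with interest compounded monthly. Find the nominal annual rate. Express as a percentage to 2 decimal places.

4.68%

The 348-period growth factor is 200,000/51,550 = 3.87973.
r/12 = 3.87973^(1/348) − 1 ≈ 0.00390348, so r ≈ 12·0.00390348 = 4.68417%.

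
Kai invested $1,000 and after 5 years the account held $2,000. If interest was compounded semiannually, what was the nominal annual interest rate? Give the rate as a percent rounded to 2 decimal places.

14.35%

(1 + r/2)^10 = 2,000/1,000 = 2.
1 + r/2 = 2^(1/10) ≈ 1.071773, so r/2 ≈ 0.0717735.
r ≈ 2·0.0717735 = 14.35469%.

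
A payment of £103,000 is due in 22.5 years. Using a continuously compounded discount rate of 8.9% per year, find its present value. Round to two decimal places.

P = A·e^(−rt) = 103,000·e^(−2.0025).
e^(−2.0025) ≈ 0.134997367599, so P ≈ 13,904.7289.

£13,904.73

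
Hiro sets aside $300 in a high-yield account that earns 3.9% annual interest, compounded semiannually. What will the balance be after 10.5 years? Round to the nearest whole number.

$450

Periodic rate = 3.9%/2 = 0.0195; periods = 2·10.5 = 21.
A = 300·(1 + 0.0195)^21 ≈ 300·1.50014014 ≈ 450.0420.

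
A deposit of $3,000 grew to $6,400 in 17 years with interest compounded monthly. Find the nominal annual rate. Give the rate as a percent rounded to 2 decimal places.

The 204-period growth factor is 6,400/3,000 = 2.13333.
r/12 = 2.13333^(1/204) − 1 ≈ 0.00372105, so r ≈ 12·0.00372105 = 4.46526%.

4.47%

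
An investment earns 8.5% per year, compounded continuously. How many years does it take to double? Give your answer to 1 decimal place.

e^(0.085t) = 2, so 0.085t = ln 2 ≈ 0.69315.
t ≈ 0.69315/0.085 ≈ 8.1547.

8.2 years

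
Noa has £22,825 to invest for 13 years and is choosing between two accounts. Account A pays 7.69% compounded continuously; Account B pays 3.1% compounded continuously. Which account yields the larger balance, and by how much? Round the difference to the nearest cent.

Account A, by £27,872.97

A: e^(0.0769·13) = e^0.9997 ≈ 2.7174664662, so 22,825 × 2.7174664662 ≈ 62,026.1721.
B: e^(0.031·13) = e^0.403 ≈ 1.4963068917, so 22,825 × 1.4963068917 ≈ 34,153.2048.
Difference ≈ 27,872.9673 in favor of A.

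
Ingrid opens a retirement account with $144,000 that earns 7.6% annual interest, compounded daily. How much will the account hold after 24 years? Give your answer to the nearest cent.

$892,140.32

Growth factor = (1 + 0.076/365)^8760 ≈ 6.19541889146.
A ≈ 144,000 × 6.19541889146 ≈ 892,140.3204.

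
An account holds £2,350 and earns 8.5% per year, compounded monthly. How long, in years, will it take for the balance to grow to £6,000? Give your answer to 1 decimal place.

We need (1 + 0.00708333)^(12t) = 2.5532, so 12t = ln 2.5532 / ln 1.007083 ≈ 132.7991.
t ≈ 132.7991/12 = 11.0666 years.

11.1 years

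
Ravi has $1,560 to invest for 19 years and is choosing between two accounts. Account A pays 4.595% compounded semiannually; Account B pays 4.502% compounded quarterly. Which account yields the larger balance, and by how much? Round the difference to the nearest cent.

Account A, by $46.19

A: (1 + 0.022975)^38 ≈ 2.37066819, so 1,560 × 2.37066819 ≈ 3,698.2424.
B: (1 + 0.011255)^76 ≈ 2.34105613, so 1,560 × 2.34105613 ≈ 3,652.0476.
Difference ≈ 46.1948 in favor of A.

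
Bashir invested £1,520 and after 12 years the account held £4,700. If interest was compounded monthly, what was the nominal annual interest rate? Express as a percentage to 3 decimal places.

(1 + r/12)^144 = 4,700/1,520 = 3.09211.
1 + r/12 = 3.09211^(1/144) ≈ 1.00787, so r/12 ≈ 0.00787006.
r ≈ 12·0.00787006 = 9.44407%.

9.444%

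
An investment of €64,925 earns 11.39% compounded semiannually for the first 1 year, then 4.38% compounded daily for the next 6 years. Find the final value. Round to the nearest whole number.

€94,329

Phase 1: 64,925·(1 + 0.05695)^2 ≈ 72,530.5289.
Phase 2: 72,530.5289·(1 + 0.00012)^2190 ≈ 94,329.2946.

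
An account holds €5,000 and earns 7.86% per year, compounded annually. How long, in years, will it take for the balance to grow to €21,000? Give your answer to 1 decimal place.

We need (1 + 0.0786)^t = 4.2, so t = ln 4.2 / ln 1.0786 ≈ 18.9666.

19.0 years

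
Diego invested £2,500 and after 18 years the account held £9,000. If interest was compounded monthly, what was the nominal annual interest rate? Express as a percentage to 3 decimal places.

The 216-period growth factor is 9,000/2,500 = 3.6.
r/12 = 3.6^(1/216) − 1 ≈ 0.00594787, so r ≈ 12·0.00594787 = 7.13744%.

7.137%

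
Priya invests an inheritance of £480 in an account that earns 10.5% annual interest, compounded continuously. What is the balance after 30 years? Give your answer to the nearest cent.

A = P·e^(rt) = 480·e^(0.105·30) = 480·e^3.15.
e^3.15 ≈ 23.336064581, so A ≈ 11,201.3110.

£11,201.31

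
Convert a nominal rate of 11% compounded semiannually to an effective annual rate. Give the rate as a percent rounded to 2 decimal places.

11.30%

One year is 2 periods at 0.055 each: (1 + 0.055)^2 ≈ 1.113025.
EAR = 1.113025 − 1 ≈ 11.30250%.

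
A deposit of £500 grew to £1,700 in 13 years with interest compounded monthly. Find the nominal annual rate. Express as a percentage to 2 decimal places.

9.45%

The 156-period growth factor is 1,700/500 = 3.4.
r/12 = 3.4^(1/156) − 1 ≈ 0.00787556, so r ≈ 12·0.00787556 = 9.45068%.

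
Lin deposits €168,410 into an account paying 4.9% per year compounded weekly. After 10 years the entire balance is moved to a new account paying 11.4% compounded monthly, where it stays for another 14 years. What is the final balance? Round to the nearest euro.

€1,345,657

Phase 1: 168,410·(1 + 0.049/52)^520 ≈ 274,834.9572.
Phase 2: 274,834.9572·(1 + 0.0095)^168 ≈ 1,345,656.7132.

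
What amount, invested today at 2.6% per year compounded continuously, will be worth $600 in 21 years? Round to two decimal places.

P = A·e^(−rt) = 600·e^(−0.546).
e^(−0.546) ≈ 0.579262231, so P ≈ 347.5573.

$347.56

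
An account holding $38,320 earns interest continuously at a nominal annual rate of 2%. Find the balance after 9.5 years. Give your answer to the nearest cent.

$46,338.44

A = P·e^(rt) = 38,320·e^(0.02·9.5) = 38,320·e^0.19.
e^0.19 ≈ 1.2092495977, so A ≈ 46,338.4446.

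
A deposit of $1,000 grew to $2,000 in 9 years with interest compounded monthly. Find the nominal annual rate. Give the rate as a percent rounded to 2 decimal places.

7.73%

The 108-period growth factor is 2,000/1,000 = 2.
r/12 = 2^(1/108) − 1 ≈ 0.00643867, so r ≈ 12·0.00643867 = 7.72640%.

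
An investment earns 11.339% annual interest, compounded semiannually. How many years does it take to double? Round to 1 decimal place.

6.3 years

(1 + 0.056695)^(2t) = 2.
2t = ln 2 / ln(1 + 0.056695) ≈ 0.69315/0.0551461 ≈ 12.5693.
t ≈ 6.2846.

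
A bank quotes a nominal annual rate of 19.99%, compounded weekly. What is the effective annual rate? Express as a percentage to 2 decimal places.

One year is 52 periods at 0.00384423 each: (1 + 0.00384423)^52 ≈ 1.220813.
EAR = 1.220813 − 1 ≈ 22.08127%.

22.08%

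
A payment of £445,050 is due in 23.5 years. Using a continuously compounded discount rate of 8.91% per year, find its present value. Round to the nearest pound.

£54,835

P = A·e^(−rt) = 445,050·e^(−2.09385).
e^(−2.09385) ≈ 0.123211855846, so P ≈ 54,835.4364.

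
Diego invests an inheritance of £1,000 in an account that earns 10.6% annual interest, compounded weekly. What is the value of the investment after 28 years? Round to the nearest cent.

Periodic rate = 10.6%/52 = 0.00203846; periods = 52·28 = 1456.
A = 1,000·(1 + 0.106/52)^1456 ≈ 1,000·19.394296496 ≈ 19,394.2965.

£19,394.30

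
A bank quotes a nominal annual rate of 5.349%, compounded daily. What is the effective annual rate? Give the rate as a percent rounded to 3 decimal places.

One year is 365 periods at 0.000146548 each: (1 + 0.000146548)^365 ≈ 1.054942.
EAR = 1.054942 − 1 ≈ 5.49423%.

5.494%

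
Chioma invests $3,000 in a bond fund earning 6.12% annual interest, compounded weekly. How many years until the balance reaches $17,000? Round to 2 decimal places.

28.36 years

(1 + 0.00117692)^(52t) = 17,000/3,000 = 5.6667.
52t·ln(1 + 0.00117692) = ln(5.6667); 52t = 1.7346/0.00117623 ≈ 1474.7112.
t ≈ 28.3598 years.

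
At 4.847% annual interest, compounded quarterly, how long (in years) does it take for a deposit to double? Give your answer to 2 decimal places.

14.39 years

(1 + 0.0121175)^(4t) = 2.
4t = ln 2 / ln(1 + 0.0121175) ≈ 0.69315/0.0120447 ≈ 57.5480.
t ≈ 14.3870.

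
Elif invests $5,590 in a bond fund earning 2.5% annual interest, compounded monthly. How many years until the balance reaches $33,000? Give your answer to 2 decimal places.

We need (1 + 0.00208333)^(12t) = 5.9034, so 12t = ln 5.9034 / ln 1.002083 ≈ 853.1410.
t ≈ 853.1410/12 = 71.0951 years.

71.10 years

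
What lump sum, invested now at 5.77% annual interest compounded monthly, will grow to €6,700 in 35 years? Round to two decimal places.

Growth factor = (1 + 0.0577/12)^420 ≈ 7.498179766.
P = 6,700/7.498179766 ≈ 893.5502.

€893.55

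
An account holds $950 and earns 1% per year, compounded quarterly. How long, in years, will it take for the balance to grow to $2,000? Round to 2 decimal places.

74.54 years

We need (1 + 0.0025)^(4t) = 2.1053, so 4t = ln 2.1053 / ln 1.0025 ≈ 298.1483.
t ≈ 298.1483/4 = 74.5371 years.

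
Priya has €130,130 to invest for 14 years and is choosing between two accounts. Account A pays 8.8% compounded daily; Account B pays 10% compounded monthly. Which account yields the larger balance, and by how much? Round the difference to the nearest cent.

Account B, by €78,621.10

Account A growth factor: (1 + 0.088/365)^5110 ≈ 3.42756984063; balance ≈ 446,029.6634.
Account B growth factor: (1 + 0.1/12)^168 ≈ 4.03174333952; balance ≈ 524,650.7608.
Account B is larger by 78,621.0974.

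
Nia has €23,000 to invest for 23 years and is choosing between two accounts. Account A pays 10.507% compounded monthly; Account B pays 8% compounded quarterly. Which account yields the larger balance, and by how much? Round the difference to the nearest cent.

A: (1 + 0.10507/12)^276 ≈ 11.0905305015, so 23,000 × 11.0905305015 ≈ 255,082.2015.
B: (1 + 0.02)^92 ≈ 6.18323570461, so 23,000 × 6.18323570461 ≈ 142,214.4212.
Difference ≈ 112,867.7803 in favor of A.

Account A, by €112,867.78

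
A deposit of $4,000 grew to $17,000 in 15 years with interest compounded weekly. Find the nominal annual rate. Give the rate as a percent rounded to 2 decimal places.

(1 + r/52)^780 = 17,000/4,000 = 4.25.
1 + r/52 = 4.25^(1/780) ≈ 1.001857, so r/52 ≈ 0.00185675.
r ≈ 52·0.00185675 = 9.65508%.

9.66%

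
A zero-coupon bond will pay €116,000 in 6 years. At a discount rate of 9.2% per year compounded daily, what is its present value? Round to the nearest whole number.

€66,797

Growth factor = (1 + 0.092/365)^2190 ≈ 1.7366021984.
P = 116,000/1.7366021984 ≈ 66,797.1054.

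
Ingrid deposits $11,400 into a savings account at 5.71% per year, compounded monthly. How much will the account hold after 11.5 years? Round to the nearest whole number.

Growth factor = (1 + 0.0571/12)^138 ≈ 1.9253209064.
A ≈ 11,400 × 1.9253209064 ≈ 21,948.6583.

$21,949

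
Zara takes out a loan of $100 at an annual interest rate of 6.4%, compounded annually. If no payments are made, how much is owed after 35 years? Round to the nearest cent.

$876.91

Annual rate = 6.4% = 0.064; years = 35.
A = 100·(1 + 0.064)^35 ≈ 100·8.76913949 ≈ 876.9139.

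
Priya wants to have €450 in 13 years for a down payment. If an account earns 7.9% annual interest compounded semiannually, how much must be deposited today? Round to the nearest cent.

€164.35

Periodic rate = 7.9%/2 = 0.0395; 26 periods.
P = 450/(1 + 0.0395)^26 ≈ 450/2.73802138 ≈ 164.3523.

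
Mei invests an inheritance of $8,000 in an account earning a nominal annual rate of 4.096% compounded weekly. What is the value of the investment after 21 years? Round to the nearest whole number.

$18,902

Growth factor = (1 + 0.04096/52)^1092 ≈ 2.3627386876.
A ≈ 8,000 × 2.3627386876 ≈ 18,901.9095.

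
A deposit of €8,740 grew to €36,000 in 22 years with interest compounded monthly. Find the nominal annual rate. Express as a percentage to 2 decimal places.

(1 + r/12)^264 = 36,000/8,740 = 4.11899.
1 + r/12 = 4.11899^(1/264) ≈ 1.005377, so r/12 ≈ 0.00537656.
r ≈ 12·0.00537656 = 6.45187%.

6.45%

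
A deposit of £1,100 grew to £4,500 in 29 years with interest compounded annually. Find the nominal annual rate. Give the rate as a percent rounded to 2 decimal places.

4.98%

The 29-period growth factor is 4,500/1,100 = 4.09091.
r = 4.09091^(1/29) − 1 ≈ 0.0497774, i.e. 4.97774%.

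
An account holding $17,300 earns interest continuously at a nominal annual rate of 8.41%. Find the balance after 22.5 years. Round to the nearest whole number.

$114,773

A = P·e^(rt) = 17,300·e^(0.0841·22.5) = 17,300·e^1.89225.
e^1.89225 ≈ 6.63427902843, so A ≈ 114,773.0272.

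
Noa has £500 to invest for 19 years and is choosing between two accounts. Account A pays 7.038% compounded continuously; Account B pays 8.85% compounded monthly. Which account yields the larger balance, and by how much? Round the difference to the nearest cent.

A: e^(0.07038·19) = e^1.33722 ≈ 3.808441308, so 500 × 3.808441308 ≈ 1,904.2207.
B: (1 + 0.007375)^228 ≈ 5.340556105, so 500 × 5.340556105 ≈ 2,670.2781.
Difference ≈ 766.0574 in favor of B.

Account B, by £766.06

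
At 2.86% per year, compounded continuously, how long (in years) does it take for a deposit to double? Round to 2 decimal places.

e^(0.0286t) = 2, so 0.0286t = ln 2 ≈ 0.69315.
t ≈ 0.69315/0.0286 ≈ 24.2359.

24.24 years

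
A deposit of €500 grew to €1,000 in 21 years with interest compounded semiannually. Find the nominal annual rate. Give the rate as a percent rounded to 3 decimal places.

3.328%

The 42-period growth factor is 1,000/500 = 2.
r/2 = 2^(1/42) − 1 ≈ 0.0166404, so r ≈ 2·0.0166404 = 3.32809%.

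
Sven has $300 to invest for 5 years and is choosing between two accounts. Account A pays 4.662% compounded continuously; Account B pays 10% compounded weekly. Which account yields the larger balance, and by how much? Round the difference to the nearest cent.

A: e^(0.04662·5) = e^0.2331 ≈ 1.26250772, so 300 × 1.26250772 ≈ 378.7523.
B: (1 + 0.1/52)^260 ≈ 1.64792982, so 300 × 1.64792982 ≈ 494.3789.
Difference ≈ 115.6266 in favor of B.

Account B, by $115.63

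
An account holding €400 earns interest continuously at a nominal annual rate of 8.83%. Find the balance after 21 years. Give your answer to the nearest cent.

A = P·e^(rt) = 400·e^(0.0883·21) = 400·e^1.8543.
e^1.8543 ≈ 6.387225627, so A ≈ 2,554.8903.

€2,554.89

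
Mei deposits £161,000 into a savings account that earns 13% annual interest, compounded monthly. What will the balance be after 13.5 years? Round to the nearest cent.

£922,388.24

Periodic rate = 13%/12 = 0.0108333; periods = 12·13.5 = 162.
A = 161,000·(1 + 0.13/12)^162 ≈ 161,000·5.72911949548 ≈ 922,388.2388.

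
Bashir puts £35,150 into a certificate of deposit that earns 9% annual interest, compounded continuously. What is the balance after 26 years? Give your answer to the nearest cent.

£364,900.47

A = P·e^(rt) = 35,150·e^(0.09·26) = 35,150·e^2.34.
e^2.34 ≈ 10.3812365627, so A ≈ 364,900.4652.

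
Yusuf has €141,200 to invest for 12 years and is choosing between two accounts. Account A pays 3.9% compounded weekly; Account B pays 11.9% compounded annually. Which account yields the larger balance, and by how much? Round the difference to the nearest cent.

A: (1 + 0.00075)^624 ≈ 1.59651732935, so 141,200 × 1.59651732935 ≈ 225,428.2469.
B: (1 + 0.119)^12 ≈ 3.85443776976, so 141,200 × 3.85443776976 ≈ 544,246.6131.
Difference ≈ 318,818.3662 in favor of B.

Account B, by €318,818.37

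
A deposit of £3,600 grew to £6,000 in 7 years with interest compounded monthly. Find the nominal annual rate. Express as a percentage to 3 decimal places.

7.320%

(1 + r/12)^84 = 6,000/3,600 = 1.66667.
1 + r/12 = 1.66667^(1/84) ≈ 1.0061, so r/12 ≈ 0.00609979.
r ≈ 12·0.00609979 = 7.31974%.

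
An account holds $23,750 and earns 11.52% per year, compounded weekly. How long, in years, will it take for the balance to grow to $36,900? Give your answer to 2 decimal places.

(1 + 0.00221538)^(52t) = 36,900/23,750 = 1.5537.
52t·ln(1 + 0.00221538) = ln(1.5537); 52t = 0.44063/0.00221293 ≈ 199.1153.
t ≈ 3.8291 years.

3.83 years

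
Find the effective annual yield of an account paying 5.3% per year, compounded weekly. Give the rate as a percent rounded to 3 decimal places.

5.440%

One year is 52 periods at 0.00101923 each: (1 + 0.00101923)^52 ≈ 1.054401.
EAR = 1.054401 − 1 ≈ 5.44012%.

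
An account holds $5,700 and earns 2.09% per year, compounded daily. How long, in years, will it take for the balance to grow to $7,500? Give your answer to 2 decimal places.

(1 + 0.0000572603)^(365t) = 7,500/5,700 = 1.3158.
365t·ln(1 + 0.0000572603) = ln(1.3158); 365t = 0.27444/5.72586e-05 ≈ 4792.9338.
t ≈ 13.1313 years.

13.13 years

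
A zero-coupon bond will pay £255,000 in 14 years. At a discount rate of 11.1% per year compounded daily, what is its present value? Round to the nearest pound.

Periodic rate = 11.1%/365 = 0.00030411; 5110 periods.
P = 255,000/(1 + 0.111/365)^5110 ≈ 255,000/4.72923641374 ≈ 53,919.9096.

£53,920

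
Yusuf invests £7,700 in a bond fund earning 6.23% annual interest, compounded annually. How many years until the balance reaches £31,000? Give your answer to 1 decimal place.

23.0 years

(1 + 0.0623)^t = 31,000/7,700 = 4.026.
t·ln(1 + 0.0623) = ln(4.026); t = 1.3928/0.0604364 ≈ 23.0452.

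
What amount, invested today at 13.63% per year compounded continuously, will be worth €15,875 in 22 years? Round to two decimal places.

P = A·e^(−rt) = 15,875·e^(−2.9986).
e^(−2.9986) ≈ 0.049856819078, so P ≈ 791.4770.

€791.48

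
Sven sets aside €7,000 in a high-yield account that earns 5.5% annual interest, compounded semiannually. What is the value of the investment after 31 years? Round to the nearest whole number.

€37,633

Growth factor = (1 + 0.0275)^62 ≈ 5.3761762005.
A ≈ 7,000 × 5.3761762005 ≈ 37,633.2334.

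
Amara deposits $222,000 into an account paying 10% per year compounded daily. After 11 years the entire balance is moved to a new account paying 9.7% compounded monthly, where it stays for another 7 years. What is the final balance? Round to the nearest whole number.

After 11 years at 10%: 222,000 × 3.003713458151 ≈ 666,824.3877.
Then 7 years at 9.7%: 666,824.3877 × 1.966529684632 ≈ 1,311,329.9529.

$1,311,330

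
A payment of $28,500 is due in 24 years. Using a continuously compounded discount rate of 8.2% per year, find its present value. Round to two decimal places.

$3,982.48

P = A·e^(−rt) = 28,500·e^(−1.968).
e^(−1.968) ≈ 0.13973604903, so P ≈ 3,982.4774.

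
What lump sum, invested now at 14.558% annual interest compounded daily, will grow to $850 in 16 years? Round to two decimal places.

$82.80

Periodic rate = 14.558%/365 = 0.000398849; 5840 periods.
P = 850/(1 + 0.14558/365)^5840 ≈ 850/10.2657756 ≈ 82.7994.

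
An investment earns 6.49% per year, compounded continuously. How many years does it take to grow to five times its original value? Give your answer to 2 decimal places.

e^(0.0649t) = 5, so 0.0649t = ln 5 ≈ 1.6094.
t ≈ 1.6094/0.0649 ≈ 24.7987.

24.80 years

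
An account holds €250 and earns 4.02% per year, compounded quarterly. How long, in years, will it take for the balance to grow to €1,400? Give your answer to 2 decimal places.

43.07 years

(1 + 0.01005)^(4t) = 1,400/250 = 5.6.
4t·ln(1 + 0.01005) = ln(5.6); 4t = 1.7228/0.00999983 ≈ 172.2795.
t ≈ 43.0699 years.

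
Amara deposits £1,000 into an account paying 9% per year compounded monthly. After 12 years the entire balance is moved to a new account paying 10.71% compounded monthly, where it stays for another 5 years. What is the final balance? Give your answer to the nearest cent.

£4,998.28

Phase 1: 1,000·(1 + 0.0075)^144 ≈ 2,932.8368.
Phase 2: 2,932.8368·(1 + 0.008925)^60 ≈ 4,998.2837.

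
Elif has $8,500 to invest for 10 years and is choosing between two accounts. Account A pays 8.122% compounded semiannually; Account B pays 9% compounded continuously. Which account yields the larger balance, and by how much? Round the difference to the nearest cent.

A: (1 + 0.04061)^20 ≈ 2.2169704315, so 8,500 × 2.2169704315 ≈ 18,844.2487.
B: e^(0.09·10) = e^0.9 ≈ 2.4596031112, so 8,500 × 2.4596031112 ≈ 20,906.6264.
Difference ≈ 2,062.3778 in favor of B.

Account B, by $2,062.38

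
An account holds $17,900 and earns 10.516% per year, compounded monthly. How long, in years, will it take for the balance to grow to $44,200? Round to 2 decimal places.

8.63 years

(1 + 0.00876333)^(12t) = 44,200/17,900 = 2.4693.
12t·ln(1 + 0.00876333) = ln(2.4693); 12t = 0.90392/0.00872516 ≈ 103.5997.
t ≈ 8.6333 years.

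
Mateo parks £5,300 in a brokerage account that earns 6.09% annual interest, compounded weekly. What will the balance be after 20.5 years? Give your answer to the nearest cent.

Growth factor = (1 + 0.0609/52)^1066 ≈ 3.4823923231.
A ≈ 5,300 × 3.4823923231 ≈ 18,456.6793.

£18,456.68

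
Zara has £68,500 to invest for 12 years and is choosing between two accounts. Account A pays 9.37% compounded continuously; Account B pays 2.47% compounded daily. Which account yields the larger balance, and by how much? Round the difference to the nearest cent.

Account A, by £118,736.17

A: e^(0.0937·12) = e^1.1244 ≈ 3.07836927314, so 68,500 × 3.07836927314 ≈ 210,868.2952.
B: (1 + 0.0247/365)^4380 ≈ 1.3449945642, so 68,500 × 1.3449945642 ≈ 92,132.1276.
Difference ≈ 118,736.1676 in favor of A.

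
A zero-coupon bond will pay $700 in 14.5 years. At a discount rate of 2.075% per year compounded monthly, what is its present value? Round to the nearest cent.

Growth factor = (1 + 0.02075/12)^174 ≈ 1.35068945.
P = 700/1.35068945 ≈ 518.2538.

$518.25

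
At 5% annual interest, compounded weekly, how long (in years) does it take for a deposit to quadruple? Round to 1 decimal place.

27.7 years

(1 + 0.000961538)^(52t) = 4.
52t = ln 4 / ln(1 + 0.000961538) ≈ 1.3863/0.000961076 ≈ 1442.4392.
t ≈ 27.7392.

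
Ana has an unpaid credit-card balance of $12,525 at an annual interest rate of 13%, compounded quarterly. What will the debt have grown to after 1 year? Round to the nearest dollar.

Growth factor = (1 + 0.0325)^4 ≈ 1.1364759282.
A ≈ 12,525 × 1.1364759282 ≈ 14,234.3610.

$14,234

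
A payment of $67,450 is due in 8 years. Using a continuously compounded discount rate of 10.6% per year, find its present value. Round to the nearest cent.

P = A·e^(−rt) = 67,450·e^(−0.848).
e^(−0.848) ≈ 0.42827061721, so P ≈ 28,886.8531.

$28,886.85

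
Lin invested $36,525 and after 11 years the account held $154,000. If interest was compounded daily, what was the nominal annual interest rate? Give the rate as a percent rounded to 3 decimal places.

(1 + r/365)^4015 = 154,000/36,525 = 4.21629.
1 + r/365 = 4.21629^(1/4015) ≈ 1.000358, so r/365 ≈ 0.000358459.
r ≈ 365·0.000358459 = 13.08376%.

13.084%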